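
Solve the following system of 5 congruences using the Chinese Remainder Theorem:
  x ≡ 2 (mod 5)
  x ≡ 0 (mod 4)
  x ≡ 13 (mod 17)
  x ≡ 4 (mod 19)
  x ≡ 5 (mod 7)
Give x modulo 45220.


Product of moduli M = 5 · 4 · 17 · 19 · 7 = 45220.
Merge one congruence at a time:
  Start: x ≡ 2 (mod 5).
  Combine with x ≡ 0 (mod 4); new modulus lcm = 20.
    Write x = 2 + 5·t and substitute into x ≡ 0 (mod 4): 5·t ≡ 0 − 2 = -2 (mod 4).
    Reduce coefficients mod 4: 1·t ≡ 2 (mod 4).
    So t ≡ 2 (mod 4).
    Then x = 2 + 5·2 = 12, valid modulo lcm(5, 4) = 20: x ≡ 12 (mod 20).
  Combine with x ≡ 13 (mod 17); new modulus lcm = 340.
    Write x = 12 + 20·t and substitute into x ≡ 13 (mod 17): 20·t ≡ 13 − 12 = 1 (mod 17).
    Reduce coefficients mod 17: 3·t ≡ 1 (mod 17).
    The inverse of 3 mod 17 is 6 (since 3·6 = 18 = 1·17 + 1), so t ≡ 6·1 = 6 ≡ 6 (mod 17).
    Then x = 12 + 20·6 = 132, valid modulo lcm(20, 17) = 340: x ≡ 132 (mod 340).
  Combine with x ≡ 4 (mod 19); new modulus lcm = 6460.
    Write x = 132 + 340·t and substitute into x ≡ 4 (mod 19): 340·t ≡ 4 − 132 = -128 (mod 19).
    Reduce coefficients mod 19: 17·t ≡ 5 (mod 19).
    The inverse of 17 mod 19 is 9 (since 17·9 = 153 = 8·19 + 1), so t ≡ 9·5 = 45 ≡ 7 (mod 19).
    Then x = 132 + 340·7 = 2512, valid modulo lcm(340, 19) = 6460: x ≡ 2512 (mod 6460).
  Combine with x ≡ 5 (mod 7); new modulus lcm = 45220.
    Write x = 2512 + 6460·t and substitute into x ≡ 5 (mod 7): 6460·t ≡ 5 − 2512 = -2507 (mod 7).
    Reduce coefficients mod 7: 6·t ≡ 6 (mod 7).
    The inverse of 6 mod 7 is 6 (since 6·6 = 36 = 5·7 + 1), so t ≡ 6·6 = 36 ≡ 1 (mod 7).
    Then x = 2512 + 6460·1 = 8972, valid modulo lcm(6460, 7) = 45220: x ≡ 8972 (mod 45220).
Verify against each original: 8972 mod 5 = 2, 8972 mod 4 = 0, 8972 mod 17 = 13, 8972 mod 19 = 4, 8972 mod 7 = 5.

x ≡ 8972 (mod 45220).


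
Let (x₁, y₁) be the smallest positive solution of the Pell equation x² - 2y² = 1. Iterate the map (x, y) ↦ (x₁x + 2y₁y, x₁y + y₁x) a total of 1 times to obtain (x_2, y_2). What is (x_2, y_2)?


Step 1: Find the fundamental solution (x₁, y₁) of x² - 2y² = 1.
  Expand √2 as a continued fraction. a₀ = ⌊√2⌋ = 1; iterate m_{k+1} = d_k·a_k − m_k, d_{k+1} = (2 − m_{k+1}²)/d_k, a_{k+1} = ⌊(a₀ + m_{k+1})/d_{k+1}⌋ (starting m₀ = 0, d₀ = 1), with convergents p_k = a_k·p_{k-1} + p_{k-2}, q_k = a_k·q_{k-1} + q_{k-2} (p₋₁ = 1, q₋₁ = 0):
  k = 0: a₀ = 1; p₀/q₀ = 1/1; p₀² − 2·q₀² = 1 − 2 = -1.
  k = 1: m = 1, d = 1, a = ⌊(1 + 1)/1⌋ = 2; p/q = (2·1 + 1)/(2·1 + 0) = 3/2; p² − 2·q² = 9 − 8 = 1.
  The first convergent with p² − 2·q² = 1 gives the fundamental solution (x₁, y₁) = (3, 2).
Step 2: Apply the recurrence (x_{n+1}, y_{n+1}) = (x₁x_n + 2y₁y_n, x₁y_n + y₁x_n) repeatedly.
  From (x_1, y_1) = (3, 2): x_2 = 3·3 + 2·2·2 = 17; y_2 = 3·2 + 2·3 = 12.
Step 3: Verify x_2² - 2·y_2² = 289 - 288 = 1 (should be 1). ✓

(x_1, y_1) = (3, 2); (x_2, y_2) = (17, 12).


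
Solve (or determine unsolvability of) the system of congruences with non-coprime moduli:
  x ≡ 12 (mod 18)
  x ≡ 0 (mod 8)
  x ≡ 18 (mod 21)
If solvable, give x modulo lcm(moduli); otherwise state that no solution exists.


Moduli 18, 8, 21 are not pairwise coprime, so CRT works modulo lcm(m_i) when all pairwise compatibility conditions hold.
Pairwise compatibility: gcd(m_i, m_j) must divide a_i - a_j for every pair.
Merge one congruence at a time:
  Start: x ≡ 12 (mod 18).
  Combine with x ≡ 0 (mod 8): gcd(18, 8) = 2; 0 - 12 = -12, which IS divisible by 2, so compatible.
    Write x = 12 + 18·t and substitute into x ≡ 0 (mod 8): 18·t ≡ 0 − 12 = -12 (mod 8).
    Divide the congruence (and modulus) by g = 2: 9·t ≡ -6 (mod 4).
    Reduce coefficients mod 4: 1·t ≡ 2 (mod 4).
    So t ≡ 2 (mod 4).
    Then x = 12 + 18·2 = 48, valid modulo lcm(18, 8) = 72: x ≡ 48 (mod 72).
  Combine with x ≡ 18 (mod 21): gcd(72, 21) = 3; 18 - 48 = -30, which IS divisible by 3, so compatible.
    Write x = 48 + 72·t and substitute into x ≡ 18 (mod 21): 72·t ≡ 18 − 48 = -30 (mod 21).
    Divide the congruence (and modulus) by g = 3: 24·t ≡ -10 (mod 7).
    Reduce coefficients mod 7: 3·t ≡ 4 (mod 7).
    The inverse of 3 mod 7 is 5 (since 3·5 = 15 = 2·7 + 1), so t ≡ 5·4 = 20 ≡ 6 (mod 7).
    Then x = 48 + 72·6 = 480, valid modulo lcm(72, 21) = 504: x ≡ 480 (mod 504).
Verify: 480 mod 18 = 12, 480 mod 8 = 0, 480 mod 21 = 18.

x ≡ 480 (mod 504).


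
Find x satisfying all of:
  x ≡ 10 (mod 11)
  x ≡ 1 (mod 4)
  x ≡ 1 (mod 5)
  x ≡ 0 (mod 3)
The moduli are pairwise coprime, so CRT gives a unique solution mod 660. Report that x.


Product of moduli M = 11 · 4 · 5 · 3 = 660.
Merge one congruence at a time:
  Start: x ≡ 10 (mod 11).
  Combine with x ≡ 1 (mod 4); new modulus lcm = 44.
    Write x = 10 + 11·t and substitute into x ≡ 1 (mod 4): 11·t ≡ 1 − 10 = -9 (mod 4).
    Reduce coefficients mod 4: 3·t ≡ 3 (mod 4).
    The inverse of 3 mod 4 is 3 (since 3·3 = 9 = 2·4 + 1), so t ≡ 3·3 = 9 ≡ 1 (mod 4).
    Then x = 10 + 11·1 = 21, valid modulo lcm(11, 4) = 44: x ≡ 21 (mod 44).
  Combine with x ≡ 1 (mod 5); new modulus lcm = 220.
    Write x = 21 + 44·t and substitute into x ≡ 1 (mod 5): 44·t ≡ 1 − 21 = -20 (mod 5).
    Reduce coefficients mod 5: 4·t ≡ 0 (mod 5).
    The inverse of 4 mod 5 is 4 (since 4·4 = 16 = 3·5 + 1), so t ≡ 4·0 = 0 ≡ 0 (mod 5).
    Then x = 21 + 44·0 = 21, valid modulo lcm(44, 5) = 220: x ≡ 21 (mod 220).
  Combine with x ≡ 0 (mod 3); new modulus lcm = 660.
    Write x = 21 + 220·t and substitute into x ≡ 0 (mod 3): 220·t ≡ 0 − 21 = -21 (mod 3).
    Reduce coefficients mod 3: 1·t ≡ 0 (mod 3).
    So t ≡ 0 (mod 3).
    Then x = 21 + 220·0 = 21, valid modulo lcm(220, 3) = 660: x ≡ 21 (mod 660).
Verify against each original: 21 mod 11 = 10, 21 mod 4 = 1, 21 mod 5 = 1, 21 mod 3 = 0.

x ≡ 21 (mod 660).


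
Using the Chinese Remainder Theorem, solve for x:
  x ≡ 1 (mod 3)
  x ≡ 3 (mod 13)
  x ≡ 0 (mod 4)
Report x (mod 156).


Moduli 3, 13, 4 are pairwise coprime; by CRT there is a unique solution modulo M = 3 · 13 · 4 = 156.
Solve pairwise, accumulating the modulus:
  Start with x ≡ 1 (mod 3).
  Combine with x ≡ 3 (mod 13): since gcd(3, 13) = 1, we get a unique residue mod 39.
    Write x = 1 + 3·t and substitute into x ≡ 3 (mod 13): 3·t ≡ 3 − 1 = 2 (mod 13).
    The inverse of 3 mod 13 is 9 (since 3·9 = 27 = 2·13 + 1), so t ≡ 9·2 = 18 ≡ 5 (mod 13).
    Then x = 1 + 3·5 = 16, valid modulo lcm(3, 13) = 39: x ≡ 16 (mod 39).
  Combine with x ≡ 0 (mod 4): since gcd(39, 4) = 1, we get a unique residue mod 156.
    Write x = 16 + 39·t and substitute into x ≡ 0 (mod 4): 39·t ≡ 0 − 16 = -16 (mod 4).
    Reduce coefficients mod 4: 3·t ≡ 0 (mod 4).
    The inverse of 3 mod 4 is 3 (since 3·3 = 9 = 2·4 + 1), so t ≡ 3·0 = 0 ≡ 0 (mod 4).
    Then x = 16 + 39·0 = 16, valid modulo lcm(39, 4) = 156: x ≡ 16 (mod 156).
Verify: 16 mod 3 = 1 ✓, 16 mod 13 = 3 ✓, 16 mod 4 = 0 ✓.

x ≡ 16 (mod 156).


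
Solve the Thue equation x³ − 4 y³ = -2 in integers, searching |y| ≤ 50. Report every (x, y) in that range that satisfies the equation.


The equation is x³ - 4y³ = -2. For fixed y, x³ = 4·y³ − 2, so a solution requires the RHS to be a perfect cube.
Strategy: iterate y from -50 to 50, compute RHS = 4·y³ − 2, and check whether it is a (positive or negative) perfect cube.
Check small values of y:
  y = 0: RHS = -2 is not a perfect cube.
  y = 1: RHS = 2 is not a perfect cube.
  y = -1: RHS = -6 is not a perfect cube.
  y = 2: RHS = 30 is not a perfect cube.
  y = -2: RHS = -34 is not a perfect cube.
  y = 3: RHS = 106 is not a perfect cube.
  y = -3: RHS = -110 is not a perfect cube.
Continuing the search up to |y| = 50 finds no solutions either.
No (x, y) in the scanned range satisfies the equation.

No integer solutions with |y| ≤ 50.


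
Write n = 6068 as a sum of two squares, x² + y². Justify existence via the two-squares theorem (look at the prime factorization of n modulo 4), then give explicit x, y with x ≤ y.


Step 1: Factor n = 6068 = 2^2 · 37 · 41.
Step 2: Check the mod-4 condition on each prime factor: 2 = 2 (special); 37 ≡ 1 (mod 4), exponent 1; 41 ≡ 1 (mod 4), exponent 1.
All primes ≡ 3 (mod 4) appear to even exponent (or don't appear), so by the two-squares theorem n IS expressible as a sum of two squares.
Step 3: Build a representation. Group n = k² · m with k = 2 and m = 37 · 41 = 1517 (a product of primes ≡ 1 (mod 4)); a representation of m scales to one of n via (k·x)² + (k·y)² = k²(x² + y²). Each prime p ≡ 1 (mod 4) is itself a sum of two squares; find a² by testing p − a² for a perfect square:
  37: 37 − 1² = 36 = 6² ⇒ 37 = 1² + 6².
  41: 41 − 1² = 40, 41 − 2² = 37, 41 − 3² = 32, 41 − 4² = 25 = 5² ⇒ 41 = 4² + 5².
  Combine using the Brahmagupta–Fibonacci identity (a² + b²)(c² + d²) = (ac − bd)² + (ad + bc)² = (ac + bd)² + (ad − bc)²:
  37 · 41 = 1517: from (1² + 6²)(4² + 5²), take (1·4 − 6·5, 1·5 + 6·4) = (4 − 30, 5 + 24) = (-26, 29); dropping signs (only squares matter) gives (26, 29); check 26² + 29² = 676 + 841 = 1517 ✓.
  Scale by k = 2: (2·26, 2·29) = (52, 58).
Step 4: Order so x ≤ y and verify: 52² + 58² = 2704 + 3364 = 6068 = n. ✓

n = 6068 = 52² + 58² (one valid representation with x ≤ y).


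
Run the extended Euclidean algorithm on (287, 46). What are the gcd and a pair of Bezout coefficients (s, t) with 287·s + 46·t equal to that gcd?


Euclidean algorithm on (287, 46) — divide until remainder is 0:
  287 = 6 · 46 + 11
  46 = 4 · 11 + 2
  11 = 5 · 2 + 1
  2 = 2 · 1 + 0
gcd(287, 46) = 1.
Track Bezout coefficients alongside the remainders: start with r₀ = 287 = a·1 + b·0 (s = 1, t = 0) and r₁ = 46 = a·0 + b·1 (s = 0, t = 1); each new remainder r_{k+1} = r_{k-1} − q_k·r_k inherits s_{k+1} = s_{k-1} − q_k·s_k, t_{k+1} = t_{k-1} − q_k·t_k, so r_k = a·s_k + b·t_k at every step:
  q = 6: r = 11, s = 1 − 6·0 = 1, t = 0 − 6·1 = -6  (check: 287·1 + 46·(-6) = 11)
  q = 4: r = 2, s = 0 − 4·1 = -4, t = 1 − 4·(-6) = 25  (check: 287·(-4) + 46·25 = 2)
  q = 5: r = 1, s = 1 − 5·(-4) = 21, t = -6 − 5·25 = -131  (check: 287·21 + 46·(-131) = 1)
The row with r = 1 (the gcd) gives the Bezout coefficients s = 21, t = -131.
Result: 287 · (21) + 46 · (-131) = 1.

gcd(287, 46) = 1; s = 21, t = -131 (check: 287·21 + 46·(-131) = 1).


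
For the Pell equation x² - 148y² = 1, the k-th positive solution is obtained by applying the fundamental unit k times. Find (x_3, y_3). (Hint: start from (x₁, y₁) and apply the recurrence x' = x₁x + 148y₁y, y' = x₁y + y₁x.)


Step 1: Find the fundamental solution (x₁, y₁) of x² - 148y² = 1.
  Expand √148 as a continued fraction. a₀ = ⌊√148⌋ = 12; iterate m_{k+1} = d_k·a_k − m_k, d_{k+1} = (148 − m_{k+1}²)/d_k, a_{k+1} = ⌊(a₀ + m_{k+1})/d_{k+1}⌋ (starting m₀ = 0, d₀ = 1), with convergents p_k = a_k·p_{k-1} + p_{k-2}, q_k = a_k·q_{k-1} + q_{k-2} (p₋₁ = 1, q₋₁ = 0):
  k = 0: a₀ = 12; p₀/q₀ = 12/1; p₀² − 148·q₀² = 144 − 148 = -4.
  k = 1: m = 12, d = 4, a = ⌊(12 + 12)/4⌋ = 6; p/q = (6·12 + 1)/(6·1 + 0) = 73/6; p² − 148·q² = 5329 − 5328 = 1.
  The first convergent with p² − 148·q² = 1 gives the fundamental solution (x₁, y₁) = (73, 6).
Step 2: Apply the recurrence (x_{n+1}, y_{n+1}) = (x₁x_n + 148y₁y_n, x₁y_n + y₁x_n) repeatedly.
  From (x_1, y_1) = (73, 6): x_2 = 73·73 + 148·6·6 = 10657; y_2 = 73·6 + 6·73 = 876.
  From (x_2, y_2) = (10657, 876): x_3 = 73·10657 + 148·6·876 = 1555849; y_3 = 73·876 + 6·10657 = 127890.
Step 3: Verify x_3² - 148·y_3² = 2420666110801 - 2420666110800 = 1 (should be 1). ✓

(x_1, y_1) = (73, 6); (x_3, y_3) = (1555849, 127890).


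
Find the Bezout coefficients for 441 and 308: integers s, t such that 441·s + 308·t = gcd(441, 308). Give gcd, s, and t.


Euclidean algorithm on (441, 308) — divide until remainder is 0:
  441 = 1 · 308 + 133
  308 = 2 · 133 + 42
  133 = 3 · 42 + 7
  42 = 6 · 7 + 0
gcd(441, 308) = 7.
Track Bezout coefficients alongside the remainders: start with r₀ = 441 = a·1 + b·0 (s = 1, t = 0) and r₁ = 308 = a·0 + b·1 (s = 0, t = 1); each new remainder r_{k+1} = r_{k-1} − q_k·r_k inherits s_{k+1} = s_{k-1} − q_k·s_k, t_{k+1} = t_{k-1} − q_k·t_k, so r_k = a·s_k + b·t_k at every step:
  q = 1: r = 133, s = 1 − 1·0 = 1, t = 0 − 1·1 = -1  (check: 441·1 + 308·(-1) = 133)
  q = 2: r = 42, s = 0 − 2·1 = -2, t = 1 − 2·(-1) = 3  (check: 441·(-2) + 308·3 = 42)
  q = 3: r = 7, s = 1 − 3·(-2) = 7, t = -1 − 3·3 = -10  (check: 441·7 + 308·(-10) = 7)
The row with r = 7 (the gcd) gives the Bezout coefficients s = 7, t = -10.
Result: 441 · (7) + 308 · (-10) = 7.

gcd(441, 308) = 7; s = 7, t = -10 (check: 441·7 + 308·(-10) = 7).


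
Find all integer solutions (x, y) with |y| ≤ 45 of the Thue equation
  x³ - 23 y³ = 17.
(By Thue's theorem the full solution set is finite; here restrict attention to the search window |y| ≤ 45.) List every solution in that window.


The equation is x³ - 23y³ = 17. For fixed y, x³ = 23·y³ + 17, so a solution requires the RHS to be a perfect cube.
Strategy: iterate y from -45 to 45, compute RHS = 23·y³ + 17, and check whether it is a (positive or negative) perfect cube.
Check small values of y:
  y = 0: RHS = 17 is not a perfect cube.
  y = 1: RHS = 40 is not a perfect cube.
  y = -1: RHS = -6 is not a perfect cube.
  y = 2: RHS = 201 is not a perfect cube.
  y = -2: RHS = -167 is not a perfect cube.
  y = 3: RHS = 638 is not a perfect cube.
  y = -3: RHS = -604 is not a perfect cube.
Continuing the search up to |y| = 45 finds no solutions either.
No (x, y) in the scanned range satisfies the equation.

No integer solutions with |y| ≤ 45.


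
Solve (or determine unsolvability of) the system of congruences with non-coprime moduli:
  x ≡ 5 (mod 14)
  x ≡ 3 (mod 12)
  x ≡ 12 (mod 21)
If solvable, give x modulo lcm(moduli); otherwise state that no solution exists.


Moduli 14, 12, 21 are not pairwise coprime, so CRT works modulo lcm(m_i) when all pairwise compatibility conditions hold.
Pairwise compatibility: gcd(m_i, m_j) must divide a_i - a_j for every pair.
Merge one congruence at a time:
  Start: x ≡ 5 (mod 14).
  Combine with x ≡ 3 (mod 12): gcd(14, 12) = 2; 3 - 5 = -2, which IS divisible by 2, so compatible.
    Write x = 5 + 14·t and substitute into x ≡ 3 (mod 12): 14·t ≡ 3 − 5 = -2 (mod 12).
    Divide the congruence (and modulus) by g = 2: 7·t ≡ -1 (mod 6).
    Reduce coefficients mod 6: 1·t ≡ 5 (mod 6).
    So t ≡ 5 (mod 6).
    Then x = 5 + 14·5 = 75, valid modulo lcm(14, 12) = 84: x ≡ 75 (mod 84).
  Combine with x ≡ 12 (mod 21): gcd(84, 21) = 21; 12 - 75 = -63, which IS divisible by 21, so compatible.
    Write x = 75 + 84·t and substitute into x ≡ 12 (mod 21): 84·t ≡ 12 − 75 = -63 (mod 21).
    Divide the congruence (and modulus) by g = 21: 4·t ≡ -3 (mod 1).
    Modulo 1 every t works; take t = 0.
    Then x = 75 + 84·0 = 75, valid modulo lcm(84, 21) = 84: x ≡ 75 (mod 84).
Verify: 75 mod 14 = 5, 75 mod 12 = 3, 75 mod 21 = 12.

x ≡ 75 (mod 84).


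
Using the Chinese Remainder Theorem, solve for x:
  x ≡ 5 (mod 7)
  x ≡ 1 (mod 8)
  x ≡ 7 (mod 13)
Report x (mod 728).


Moduli 7, 8, 13 are pairwise coprime; by CRT there is a unique solution modulo M = 7 · 8 · 13 = 728.
Solve pairwise, accumulating the modulus:
  Start with x ≡ 5 (mod 7).
  Combine with x ≡ 1 (mod 8): since gcd(7, 8) = 1, we get a unique residue mod 56.
    Write x = 5 + 7·t and substitute into x ≡ 1 (mod 8): 7·t ≡ 1 − 5 = -4 (mod 8).
    Reduce coefficients mod 8: 7·t ≡ 4 (mod 8).
    The inverse of 7 mod 8 is 7 (since 7·7 = 49 = 6·8 + 1), so t ≡ 7·4 = 28 ≡ 4 (mod 8).
    Then x = 5 + 7·4 = 33, valid modulo lcm(7, 8) = 56: x ≡ 33 (mod 56).
  Combine with x ≡ 7 (mod 13): since gcd(56, 13) = 1, we get a unique residue mod 728.
    Write x = 33 + 56·t and substitute into x ≡ 7 (mod 13): 56·t ≡ 7 − 33 = -26 (mod 13).
    Reduce coefficients mod 13: 4·t ≡ 0 (mod 13).
    The inverse of 4 mod 13 is 10 (since 4·10 = 40 = 3·13 + 1), so t ≡ 10·0 = 0 ≡ 0 (mod 13).
    Then x = 33 + 56·0 = 33, valid modulo lcm(56, 13) = 728: x ≡ 33 (mod 728).
Verify: 33 mod 7 = 5 ✓, 33 mod 8 = 1 ✓, 33 mod 13 = 7 ✓.

x ≡ 33 (mod 728).


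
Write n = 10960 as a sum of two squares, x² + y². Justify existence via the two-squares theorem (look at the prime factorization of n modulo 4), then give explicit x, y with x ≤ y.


Step 1: Factor n = 10960 = 2^4 · 5 · 137.
Step 2: Check the mod-4 condition on each prime factor: 2 = 2 (special); 5 ≡ 1 (mod 4), exponent 1; 137 ≡ 1 (mod 4), exponent 1.
All primes ≡ 3 (mod 4) appear to even exponent (or don't appear), so by the two-squares theorem n IS expressible as a sum of two squares.
Step 3: Build a representation. Group n = k² · m with k = 4 and m = 5 · 137 = 685 (a product of primes ≡ 1 (mod 4)); a representation of m scales to one of n via (k·x)² + (k·y)² = k²(x² + y²). Each prime p ≡ 1 (mod 4) is itself a sum of two squares; find a² by testing p − a² for a perfect square:
  5: 5 − 1² = 4 = 2² ⇒ 5 = 1² + 2².
  137: 137 − 1² = 136, 137 − 2² = 133, 137 − 3² = 128, 137 − 4² = 121 = 11² ⇒ 137 = 4² + 11².
  Combine using the Brahmagupta–Fibonacci identity (a² + b²)(c² + d²) = (ac − bd)² + (ad + bc)² = (ac + bd)² + (ad − bc)²:
  5 · 137 = 685: from (1² + 2²)(4² + 11²), take (1·4 − 2·11, 1·11 + 2·4) = (4 − 22, 11 + 8) = (-18, 19); dropping signs (only squares matter) gives (18, 19); check 18² + 19² = 324 + 361 = 685 ✓.
  Scale by k = 4: (4·18, 4·19) = (72, 76).
Step 4: Order so x ≤ y and verify: 72² + 76² = 5184 + 5776 = 10960 = n. ✓

n = 10960 = 72² + 76² (one valid representation with x ≤ y).


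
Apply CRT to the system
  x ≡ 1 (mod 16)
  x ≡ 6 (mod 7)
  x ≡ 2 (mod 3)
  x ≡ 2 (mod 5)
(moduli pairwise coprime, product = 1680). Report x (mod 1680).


Product of moduli M = 16 · 7 · 3 · 5 = 1680.
Merge one congruence at a time:
  Start: x ≡ 1 (mod 16).
  Combine with x ≡ 6 (mod 7); new modulus lcm = 112.
    Write x = 1 + 16·t and substitute into x ≡ 6 (mod 7): 16·t ≡ 6 − 1 = 5 (mod 7).
    Reduce coefficients mod 7: 2·t ≡ 5 (mod 7).
    The inverse of 2 mod 7 is 4 (since 2·4 = 8 = 1·7 + 1), so t ≡ 4·5 = 20 ≡ 6 (mod 7).
    Then x = 1 + 16·6 = 97, valid modulo lcm(16, 7) = 112: x ≡ 97 (mod 112).
  Combine with x ≡ 2 (mod 3); new modulus lcm = 336.
    Write x = 97 + 112·t and substitute into x ≡ 2 (mod 3): 112·t ≡ 2 − 97 = -95 (mod 3).
    Reduce coefficients mod 3: 1·t ≡ 1 (mod 3).
    So t ≡ 1 (mod 3).
    Then x = 97 + 112·1 = 209, valid modulo lcm(112, 3) = 336: x ≡ 209 (mod 336).
  Combine with x ≡ 2 (mod 5); new modulus lcm = 1680.
    Write x = 209 + 336·t and substitute into x ≡ 2 (mod 5): 336·t ≡ 2 − 209 = -207 (mod 5).
    Reduce coefficients mod 5: 1·t ≡ 3 (mod 5).
    So t ≡ 3 (mod 5).
    Then x = 209 + 336·3 = 1217, valid modulo lcm(336, 5) = 1680: x ≡ 1217 (mod 1680).
Verify against each original: 1217 mod 16 = 1, 1217 mod 7 = 6, 1217 mod 3 = 2, 1217 mod 5 = 2.

x ≡ 1217 (mod 1680).


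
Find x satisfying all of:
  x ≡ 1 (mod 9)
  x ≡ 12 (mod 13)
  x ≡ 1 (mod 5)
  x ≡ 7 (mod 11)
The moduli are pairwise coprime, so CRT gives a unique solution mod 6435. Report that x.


Product of moduli M = 9 · 13 · 5 · 11 = 6435.
Merge one congruence at a time:
  Start: x ≡ 1 (mod 9).
  Combine with x ≡ 12 (mod 13); new modulus lcm = 117.
    Write x = 1 + 9·t and substitute into x ≡ 12 (mod 13): 9·t ≡ 12 − 1 = 11 (mod 13).
    The inverse of 9 mod 13 is 3 (since 9·3 = 27 = 2·13 + 1), so t ≡ 3·11 = 33 ≡ 7 (mod 13).
    Then x = 1 + 9·7 = 64, valid modulo lcm(9, 13) = 117: x ≡ 64 (mod 117).
  Combine with x ≡ 1 (mod 5); new modulus lcm = 585.
    Write x = 64 + 117·t and substitute into x ≡ 1 (mod 5): 117·t ≡ 1 − 64 = -63 (mod 5).
    Reduce coefficients mod 5: 2·t ≡ 2 (mod 5).
    The inverse of 2 mod 5 is 3 (since 2·3 = 6 = 1·5 + 1), so t ≡ 3·2 = 6 ≡ 1 (mod 5).
    Then x = 64 + 117·1 = 181, valid modulo lcm(117, 5) = 585: x ≡ 181 (mod 585).
  Combine with x ≡ 7 (mod 11); new modulus lcm = 6435.
    Write x = 181 + 585·t and substitute into x ≡ 7 (mod 11): 585·t ≡ 7 − 181 = -174 (mod 11).
    Reduce coefficients mod 11: 2·t ≡ 2 (mod 11).
    The inverse of 2 mod 11 is 6 (since 2·6 = 12 = 1·11 + 1), so t ≡ 6·2 = 12 ≡ 1 (mod 11).
    Then x = 181 + 585·1 = 766, valid modulo lcm(585, 11) = 6435: x ≡ 766 (mod 6435).
Verify against each original: 766 mod 9 = 1, 766 mod 13 = 12, 766 mod 5 = 1, 766 mod 11 = 7.

x ≡ 766 (mod 6435).


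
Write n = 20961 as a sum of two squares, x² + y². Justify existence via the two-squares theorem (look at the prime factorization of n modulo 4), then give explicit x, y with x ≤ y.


Step 1: Factor n = 20961 = 3^2 · 17 · 137.
Step 2: Check the mod-4 condition on each prime factor: 3 ≡ 3 (mod 4), exponent 2 (must be even); 17 ≡ 1 (mod 4), exponent 1; 137 ≡ 1 (mod 4), exponent 1.
All primes ≡ 3 (mod 4) appear to even exponent (or don't appear), so by the two-squares theorem n IS expressible as a sum of two squares.
Step 3: Build a representation. Group n = k² · m with k = 3 and m = 17 · 137 = 2329 (a product of primes ≡ 1 (mod 4)); a representation of m scales to one of n via (k·x)² + (k·y)² = k²(x² + y²). Each prime p ≡ 1 (mod 4) is itself a sum of two squares; find a² by testing p − a² for a perfect square:
  17: 17 − 1² = 16 = 4² ⇒ 17 = 1² + 4².
  137: 137 − 1² = 136, 137 − 2² = 133, 137 − 3² = 128, 137 − 4² = 121 = 11² ⇒ 137 = 4² + 11².
  Combine using the Brahmagupta–Fibonacci identity (a² + b²)(c² + d²) = (ac − bd)² + (ad + bc)² = (ac + bd)² + (ad − bc)²:
  17 · 137 = 2329: from (1² + 4²)(4² + 11²), take (1·4 − 4·11, 1·11 + 4·4) = (4 − 44, 11 + 16) = (-40, 27); dropping signs (only squares matter) gives (40, 27); check 40² + 27² = 1600 + 729 = 2329 ✓.
  Scale by k = 3: (3·40, 3·27) = (120, 81).
Step 4: Order so x ≤ y and verify: 81² + 120² = 6561 + 14400 = 20961 = n. ✓

n = 20961 = 81² + 120² (one valid representation with x ≤ y).


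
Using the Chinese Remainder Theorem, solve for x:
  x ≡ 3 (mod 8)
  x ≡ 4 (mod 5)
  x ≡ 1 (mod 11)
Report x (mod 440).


Moduli 8, 5, 11 are pairwise coprime; by CRT there is a unique solution modulo M = 8 · 5 · 11 = 440.
Solve pairwise, accumulating the modulus:
  Start with x ≡ 3 (mod 8).
  Combine with x ≡ 4 (mod 5): since gcd(8, 5) = 1, we get a unique residue mod 40.
    Write x = 3 + 8·t and substitute into x ≡ 4 (mod 5): 8·t ≡ 4 − 3 = 1 (mod 5).
    Reduce coefficients mod 5: 3·t ≡ 1 (mod 5).
    The inverse of 3 mod 5 is 2 (since 3·2 = 6 = 1·5 + 1), so t ≡ 2·1 = 2 ≡ 2 (mod 5).
    Then x = 3 + 8·2 = 19, valid modulo lcm(8, 5) = 40: x ≡ 19 (mod 40).
  Combine with x ≡ 1 (mod 11): since gcd(40, 11) = 1, we get a unique residue mod 440.
    Write x = 19 + 40·t and substitute into x ≡ 1 (mod 11): 40·t ≡ 1 − 19 = -18 (mod 11).
    Reduce coefficients mod 11: 7·t ≡ 4 (mod 11).
    The inverse of 7 mod 11 is 8 (since 7·8 = 56 = 5·11 + 1), so t ≡ 8·4 = 32 ≡ 10 (mod 11).
    Then x = 19 + 40·10 = 419, valid modulo lcm(40, 11) = 440: x ≡ 419 (mod 440).
Verify: 419 mod 8 = 3 ✓, 419 mod 5 = 4 ✓, 419 mod 11 = 1 ✓.

x ≡ 419 (mod 440).


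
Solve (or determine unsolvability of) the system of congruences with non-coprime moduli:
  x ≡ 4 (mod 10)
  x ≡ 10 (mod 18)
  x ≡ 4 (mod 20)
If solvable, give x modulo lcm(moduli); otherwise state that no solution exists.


Moduli 10, 18, 20 are not pairwise coprime, so CRT works modulo lcm(m_i) when all pairwise compatibility conditions hold.
Pairwise compatibility: gcd(m_i, m_j) must divide a_i - a_j for every pair.
Merge one congruence at a time:
  Start: x ≡ 4 (mod 10).
  Combine with x ≡ 10 (mod 18): gcd(10, 18) = 2; 10 - 4 = 6, which IS divisible by 2, so compatible.
    Write x = 4 + 10·t and substitute into x ≡ 10 (mod 18): 10·t ≡ 10 − 4 = 6 (mod 18).
    Divide the congruence (and modulus) by g = 2: 5·t ≡ 3 (mod 9).
    The inverse of 5 mod 9 is 2 (since 5·2 = 10 = 1·9 + 1), so t ≡ 2·3 = 6 ≡ 6 (mod 9).
    Then x = 4 + 10·6 = 64, valid modulo lcm(10, 18) = 90: x ≡ 64 (mod 90).
  Combine with x ≡ 4 (mod 20): gcd(90, 20) = 10; 4 - 64 = -60, which IS divisible by 10, so compatible.
    Write x = 64 + 90·t and substitute into x ≡ 4 (mod 20): 90·t ≡ 4 − 64 = -60 (mod 20).
    Divide the congruence (and modulus) by g = 10: 9·t ≡ -6 (mod 2).
    Reduce coefficients mod 2: 1·t ≡ 0 (mod 2).
    So t ≡ 0 (mod 2).
    Then x = 64 + 90·0 = 64, valid modulo lcm(90, 20) = 180: x ≡ 64 (mod 180).
Verify: 64 mod 10 = 4, 64 mod 18 = 10, 64 mod 20 = 4.

x ≡ 64 (mod 180).


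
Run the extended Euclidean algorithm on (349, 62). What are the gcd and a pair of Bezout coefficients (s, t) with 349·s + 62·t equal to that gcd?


Euclidean algorithm on (349, 62) — divide until remainder is 0:
  349 = 5 · 62 + 39
  62 = 1 · 39 + 23
  39 = 1 · 23 + 16
  23 = 1 · 16 + 7
  16 = 2 · 7 + 2
  7 = 3 · 2 + 1
  2 = 2 · 1 + 0
gcd(349, 62) = 1.
Track Bezout coefficients alongside the remainders: start with r₀ = 349 = a·1 + b·0 (s = 1, t = 0) and r₁ = 62 = a·0 + b·1 (s = 0, t = 1); each new remainder r_{k+1} = r_{k-1} − q_k·r_k inherits s_{k+1} = s_{k-1} − q_k·s_k, t_{k+1} = t_{k-1} − q_k·t_k, so r_k = a·s_k + b·t_k at every step:
  q = 5: r = 39, s = 1 − 5·0 = 1, t = 0 − 5·1 = -5  (check: 349·1 + 62·(-5) = 39)
  q = 1: r = 23, s = 0 − 1·1 = -1, t = 1 − 1·(-5) = 6  (check: 349·(-1) + 62·6 = 23)
  q = 1: r = 16, s = 1 − 1·(-1) = 2, t = -5 − 1·6 = -11  (check: 349·2 + 62·(-11) = 16)
  q = 1: r = 7, s = -1 − 1·2 = -3, t = 6 − 1·(-11) = 17  (check: 349·(-3) + 62·17 = 7)
  q = 2: r = 2, s = 2 − 2·(-3) = 8, t = -11 − 2·17 = -45  (check: 349·8 + 62·(-45) = 2)
  q = 3: r = 1, s = -3 − 3·8 = -27, t = 17 − 3·(-45) = 152  (check: 349·(-27) + 62·152 = 1)
The row with r = 1 (the gcd) gives the Bezout coefficients s = -27, t = 152.
Result: 349 · (-27) + 62 · (152) = 1.

gcd(349, 62) = 1; s = -27, t = 152 (check: 349·(-27) + 62·152 = 1).


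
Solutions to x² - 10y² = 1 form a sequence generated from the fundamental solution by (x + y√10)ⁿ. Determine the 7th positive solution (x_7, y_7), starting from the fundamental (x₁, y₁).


Step 1: Find the fundamental solution (x₁, y₁) of x² - 10y² = 1.
  Expand √10 as a continued fraction. a₀ = ⌊√10⌋ = 3; iterate m_{k+1} = d_k·a_k − m_k, d_{k+1} = (10 − m_{k+1}²)/d_k, a_{k+1} = ⌊(a₀ + m_{k+1})/d_{k+1}⌋ (starting m₀ = 0, d₀ = 1), with convergents p_k = a_k·p_{k-1} + p_{k-2}, q_k = a_k·q_{k-1} + q_{k-2} (p₋₁ = 1, q₋₁ = 0):
  k = 0: a₀ = 3; p₀/q₀ = 3/1; p₀² − 10·q₀² = 9 − 10 = -1.
  k = 1: m = 3, d = 1, a = ⌊(3 + 3)/1⌋ = 6; p/q = (6·3 + 1)/(6·1 + 0) = 19/6; p² − 10·q² = 361 − 360 = 1.
  The first convergent with p² − 10·q² = 1 gives the fundamental solution (x₁, y₁) = (19, 6).
Step 2: Apply the recurrence (x_{n+1}, y_{n+1}) = (x₁x_n + 10y₁y_n, x₁y_n + y₁x_n) repeatedly.
  From (x_1, y_1) = (19, 6): x_2 = 19·19 + 10·6·6 = 721; y_2 = 19·6 + 6·19 = 228.
  From (x_2, y_2) = (721, 228): x_3 = 19·721 + 10·6·228 = 27379; y_3 = 19·228 + 6·721 = 8658.
  From (x_3, y_3) = (27379, 8658): x_4 = 19·27379 + 10·6·8658 = 1039681; y_4 = 19·8658 + 6·27379 = 328776.
  From (x_4, y_4) = (1039681, 328776): x_5 = 19·1039681 + 10·6·328776 = 39480499; y_5 = 19·328776 + 6·1039681 = 12484830.
  From (x_5, y_5) = (39480499, 12484830): x_6 = 19·39480499 + 10·6·12484830 = 1499219281; y_6 = 19·12484830 + 6·39480499 = 474094764.
  From (x_6, y_6) = (1499219281, 474094764): x_7 = 19·1499219281 + 10·6·474094764 = 56930852179; y_7 = 19·474094764 + 6·1499219281 = 18003116202.
Step 3: Verify x_7² - 10·y_7² = 3241121929827149048041 - 3241121929827149048040 = 1 (should be 1). ✓

(x_1, y_1) = (19, 6); (x_7, y_7) = (56930852179, 18003116202).


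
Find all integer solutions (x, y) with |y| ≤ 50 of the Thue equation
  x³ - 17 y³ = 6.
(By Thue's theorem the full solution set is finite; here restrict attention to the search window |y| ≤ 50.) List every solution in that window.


The equation is x³ - 17y³ = 6. For fixed y, x³ = 17·y³ + 6, so a solution requires the RHS to be a perfect cube.
Strategy: iterate y from -50 to 50, compute RHS = 17·y³ + 6, and check whether it is a (positive or negative) perfect cube.
Check small values of y:
  y = 0: RHS = 6 is not a perfect cube.
  y = 1: RHS = 23 is not a perfect cube.
  y = -1: RHS = -11 is not a perfect cube.
  y = 2: RHS = 142 is not a perfect cube.
  y = -2: RHS = -130 is not a perfect cube.
  y = 3: RHS = 465 is not a perfect cube.
  y = -3: RHS = -453 is not a perfect cube.
Continuing the search up to |y| = 50 finds no solutions either.
No (x, y) in the scanned range satisfies the equation.

No integer solutions with |y| ≤ 50.


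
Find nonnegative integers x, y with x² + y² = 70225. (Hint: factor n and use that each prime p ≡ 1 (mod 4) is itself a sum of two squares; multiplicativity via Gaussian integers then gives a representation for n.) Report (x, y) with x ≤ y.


Step 1: Factor n = 70225 = 5^2 · 53^2.
Step 2: Check the mod-4 condition on each prime factor: 5 ≡ 1 (mod 4), exponent 2; 53 ≡ 1 (mod 4), exponent 2.
All primes ≡ 3 (mod 4) appear to even exponent (or don't appear), so by the two-squares theorem n IS expressible as a sum of two squares.
Step 3: Build a representation. Group n = k² · m with k = 5 and m = 53 · 53 = 2809 (a product of primes ≡ 1 (mod 4)); a representation of m scales to one of n via (k·x)² + (k·y)² = k²(x² + y²). Each prime p ≡ 1 (mod 4) is itself a sum of two squares; find a² by testing p − a² for a perfect square:
  53: 53 − 1² = 52, 53 − 2² = 49 = 7² ⇒ 53 = 2² + 7².
  Combine using the Brahmagupta–Fibonacci identity (a² + b²)(c² + d²) = (ac − bd)² + (ad + bc)² = (ac + bd)² + (ad − bc)²:
  53 · 53 = 2809: from (2² + 7²)(2² + 7²), take (2·2 − 7·7, 2·7 + 7·2) = (4 − 49, 14 + 14) = (-45, 28); dropping signs (only squares matter) gives (45, 28); check 45² + 28² = 2025 + 784 = 2809 ✓.
  Scale by k = 5: (5·45, 5·28) = (225, 140).
Step 4: Order so x ≤ y and verify: 140² + 225² = 19600 + 50625 = 70225 = n. ✓

n = 70225 = 140² + 225² (one valid representation with x ≤ y).


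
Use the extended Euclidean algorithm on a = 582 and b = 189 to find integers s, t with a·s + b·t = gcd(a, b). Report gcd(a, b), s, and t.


Euclidean algorithm on (582, 189) — divide until remainder is 0:
  582 = 3 · 189 + 15
  189 = 12 · 15 + 9
  15 = 1 · 9 + 6
  9 = 1 · 6 + 3
  6 = 2 · 3 + 0
gcd(582, 189) = 3.
Track Bezout coefficients alongside the remainders: start with r₀ = 582 = a·1 + b·0 (s = 1, t = 0) and r₁ = 189 = a·0 + b·1 (s = 0, t = 1); each new remainder r_{k+1} = r_{k-1} − q_k·r_k inherits s_{k+1} = s_{k-1} − q_k·s_k, t_{k+1} = t_{k-1} − q_k·t_k, so r_k = a·s_k + b·t_k at every step:
  q = 3: r = 15, s = 1 − 3·0 = 1, t = 0 − 3·1 = -3  (check: 582·1 + 189·(-3) = 15)
  q = 12: r = 9, s = 0 − 12·1 = -12, t = 1 − 12·(-3) = 37  (check: 582·(-12) + 189·37 = 9)
  q = 1: r = 6, s = 1 − 1·(-12) = 13, t = -3 − 1·37 = -40  (check: 582·13 + 189·(-40) = 6)
  q = 1: r = 3, s = -12 − 1·13 = -25, t = 37 − 1·(-40) = 77  (check: 582·(-25) + 189·77 = 3)
The row with r = 3 (the gcd) gives the Bezout coefficients s = -25, t = 77.
Result: 582 · (-25) + 189 · (77) = 3.

gcd(582, 189) = 3; s = -25, t = 77 (check: 582·(-25) + 189·77 = 3).


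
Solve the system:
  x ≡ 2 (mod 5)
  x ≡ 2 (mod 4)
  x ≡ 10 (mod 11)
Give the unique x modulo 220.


Moduli 5, 4, 11 are pairwise coprime; by CRT there is a unique solution modulo M = 5 · 4 · 11 = 220.
Solve pairwise, accumulating the modulus:
  Start with x ≡ 2 (mod 5).
  Combine with x ≡ 2 (mod 4): since gcd(5, 4) = 1, we get a unique residue mod 20.
    Write x = 2 + 5·t and substitute into x ≡ 2 (mod 4): 5·t ≡ 2 − 2 = 0 (mod 4).
    Reduce coefficients mod 4: 1·t ≡ 0 (mod 4).
    So t ≡ 0 (mod 4).
    Then x = 2 + 5·0 = 2, valid modulo lcm(5, 4) = 20: x ≡ 2 (mod 20).
  Combine with x ≡ 10 (mod 11): since gcd(20, 11) = 1, we get a unique residue mod 220.
    Write x = 2 + 20·t and substitute into x ≡ 10 (mod 11): 20·t ≡ 10 − 2 = 8 (mod 11).
    Reduce coefficients mod 11: 9·t ≡ 8 (mod 11).
    The inverse of 9 mod 11 is 5 (since 9·5 = 45 = 4·11 + 1), so t ≡ 5·8 = 40 ≡ 7 (mod 11).
    Then x = 2 + 20·7 = 142, valid modulo lcm(20, 11) = 220: x ≡ 142 (mod 220).
Verify: 142 mod 5 = 2 ✓, 142 mod 4 = 2 ✓, 142 mod 11 = 10 ✓.

x ≡ 142 (mod 220).


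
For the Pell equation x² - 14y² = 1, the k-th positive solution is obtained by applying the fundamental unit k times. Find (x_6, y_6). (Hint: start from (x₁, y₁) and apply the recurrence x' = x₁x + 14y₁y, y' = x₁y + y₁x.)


Step 1: Find the fundamental solution (x₁, y₁) of x² - 14y² = 1.
  Expand √14 as a continued fraction. a₀ = ⌊√14⌋ = 3; iterate m_{k+1} = d_k·a_k − m_k, d_{k+1} = (14 − m_{k+1}²)/d_k, a_{k+1} = ⌊(a₀ + m_{k+1})/d_{k+1}⌋ (starting m₀ = 0, d₀ = 1), with convergents p_k = a_k·p_{k-1} + p_{k-2}, q_k = a_k·q_{k-1} + q_{k-2} (p₋₁ = 1, q₋₁ = 0):
  k = 0: a₀ = 3; p₀/q₀ = 3/1; p₀² − 14·q₀² = 9 − 14 = -5.
  k = 1: m = 3, d = 5, a = ⌊(3 + 3)/5⌋ = 1; p/q = (1·3 + 1)/(1·1 + 0) = 4/1; p² − 14·q² = 16 − 14 = 2.
  k = 2: m = 2, d = 2, a = ⌊(3 + 2)/2⌋ = 2; p/q = (2·4 + 3)/(2·1 + 1) = 11/3; p² − 14·q² = 121 − 126 = -5.
  k = 3: m = 2, d = 5, a = ⌊(3 + 2)/5⌋ = 1; p/q = (1·11 + 4)/(1·3 + 1) = 15/4; p² − 14·q² = 225 − 224 = 1.
  The first convergent with p² − 14·q² = 1 gives the fundamental solution (x₁, y₁) = (15, 4).
Step 2: Apply the recurrence (x_{n+1}, y_{n+1}) = (x₁x_n + 14y₁y_n, x₁y_n + y₁x_n) repeatedly.
  From (x_1, y_1) = (15, 4): x_2 = 15·15 + 14·4·4 = 449; y_2 = 15·4 + 4·15 = 120.
  From (x_2, y_2) = (449, 120): x_3 = 15·449 + 14·4·120 = 13455; y_3 = 15·120 + 4·449 = 3596.
  From (x_3, y_3) = (13455, 3596): x_4 = 15·13455 + 14·4·3596 = 403201; y_4 = 15·3596 + 4·13455 = 107760.
  From (x_4, y_4) = (403201, 107760): x_5 = 15·403201 + 14·4·107760 = 12082575; y_5 = 15·107760 + 4·403201 = 3229204.
  From (x_5, y_5) = (12082575, 3229204): x_6 = 15·12082575 + 14·4·3229204 = 362074049; y_6 = 15·3229204 + 4·12082575 = 96768360.
Step 3: Verify x_6² - 14·y_6² = 131097616959254401 - 131097616959254400 = 1 (should be 1). ✓

(x_1, y_1) = (15, 4); (x_6, y_6) = (362074049, 96768360).


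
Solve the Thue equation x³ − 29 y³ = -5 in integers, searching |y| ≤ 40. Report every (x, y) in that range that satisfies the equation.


The equation is x³ - 29y³ = -5. For fixed y, x³ = 29·y³ − 5, so a solution requires the RHS to be a perfect cube.
Strategy: iterate y from -40 to 40, compute RHS = 29·y³ − 5, and check whether it is a (positive or negative) perfect cube.
Check small values of y:
  y = 0: RHS = -5 is not a perfect cube.
  y = 1: RHS = 24 is not a perfect cube.
  y = -1: RHS = -34 is not a perfect cube.
  y = 2: RHS = 227 is not a perfect cube.
  y = -2: RHS = -237 is not a perfect cube.
  y = 3: RHS = 778 is not a perfect cube.
  y = -3: RHS = -788 is not a perfect cube.
Continuing the search up to |y| = 40 finds no solutions either.
No (x, y) in the scanned range satisfies the equation.

No integer solutions with |y| ≤ 40.


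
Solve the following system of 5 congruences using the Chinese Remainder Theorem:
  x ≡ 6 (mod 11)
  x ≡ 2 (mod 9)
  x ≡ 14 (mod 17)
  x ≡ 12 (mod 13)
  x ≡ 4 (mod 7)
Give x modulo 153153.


Product of moduli M = 11 · 9 · 17 · 13 · 7 = 153153.
Merge one congruence at a time:
  Start: x ≡ 6 (mod 11).
  Combine with x ≡ 2 (mod 9); new modulus lcm = 99.
    Write x = 6 + 11·t and substitute into x ≡ 2 (mod 9): 11·t ≡ 2 − 6 = -4 (mod 9).
    Reduce coefficients mod 9: 2·t ≡ 5 (mod 9).
    The inverse of 2 mod 9 is 5 (since 2·5 = 10 = 1·9 + 1), so t ≡ 5·5 = 25 ≡ 7 (mod 9).
    Then x = 6 + 11·7 = 83, valid modulo lcm(11, 9) = 99: x ≡ 83 (mod 99).
  Combine with x ≡ 14 (mod 17); new modulus lcm = 1683.
    Write x = 83 + 99·t and substitute into x ≡ 14 (mod 17): 99·t ≡ 14 − 83 = -69 (mod 17).
    Reduce coefficients mod 17: 14·t ≡ 16 (mod 17).
    The inverse of 14 mod 17 is 11 (since 14·11 = 154 = 9·17 + 1), so t ≡ 11·16 = 176 ≡ 6 (mod 17).
    Then x = 83 + 99·6 = 677, valid modulo lcm(99, 17) = 1683: x ≡ 677 (mod 1683).
  Combine with x ≡ 12 (mod 13); new modulus lcm = 21879.
    Write x = 677 + 1683·t and substitute into x ≡ 12 (mod 13): 1683·t ≡ 12 − 677 = -665 (mod 13).
    Reduce coefficients mod 13: 6·t ≡ 11 (mod 13).
    The inverse of 6 mod 13 is 11 (since 6·11 = 66 = 5·13 + 1), so t ≡ 11·11 = 121 ≡ 4 (mod 13).
    Then x = 677 + 1683·4 = 7409, valid modulo lcm(1683, 13) = 21879: x ≡ 7409 (mod 21879).
  Combine with x ≡ 4 (mod 7); new modulus lcm = 153153.
    Write x = 7409 + 21879·t and substitute into x ≡ 4 (mod 7): 21879·t ≡ 4 − 7409 = -7405 (mod 7).
    Reduce coefficients mod 7: 4·t ≡ 1 (mod 7).
    The inverse of 4 mod 7 is 2 (since 4·2 = 8 = 1·7 + 1), so t ≡ 2·1 = 2 ≡ 2 (mod 7).
    Then x = 7409 + 21879·2 = 51167, valid modulo lcm(21879, 7) = 153153: x ≡ 51167 (mod 153153).
Verify against each original: 51167 mod 11 = 6, 51167 mod 9 = 2, 51167 mod 17 = 14, 51167 mod 13 = 12, 51167 mod 7 = 4.

x ≡ 51167 (mod 153153).


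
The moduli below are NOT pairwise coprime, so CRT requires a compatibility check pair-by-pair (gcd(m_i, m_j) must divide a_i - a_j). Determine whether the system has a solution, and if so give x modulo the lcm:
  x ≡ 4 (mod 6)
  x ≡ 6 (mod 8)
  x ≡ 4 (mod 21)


Moduli 6, 8, 21 are not pairwise coprime, so CRT works modulo lcm(m_i) when all pairwise compatibility conditions hold.
Pairwise compatibility: gcd(m_i, m_j) must divide a_i - a_j for every pair.
Merge one congruence at a time:
  Start: x ≡ 4 (mod 6).
  Combine with x ≡ 6 (mod 8): gcd(6, 8) = 2; 6 - 4 = 2, which IS divisible by 2, so compatible.
    Write x = 4 + 6·t and substitute into x ≡ 6 (mod 8): 6·t ≡ 6 − 4 = 2 (mod 8).
    Divide the congruence (and modulus) by g = 2: 3·t ≡ 1 (mod 4).
    The inverse of 3 mod 4 is 3 (since 3·3 = 9 = 2·4 + 1), so t ≡ 3·1 = 3 ≡ 3 (mod 4).
    Then x = 4 + 6·3 = 22, valid modulo lcm(6, 8) = 24: x ≡ 22 (mod 24).
  Combine with x ≡ 4 (mod 21): gcd(24, 21) = 3; 4 - 22 = -18, which IS divisible by 3, so compatible.
    Write x = 22 + 24·t and substitute into x ≡ 4 (mod 21): 24·t ≡ 4 − 22 = -18 (mod 21).
    Divide the congruence (and modulus) by g = 3: 8·t ≡ -6 (mod 7).
    Reduce coefficients mod 7: 1·t ≡ 1 (mod 7).
    So t ≡ 1 (mod 7).
    Then x = 22 + 24·1 = 46, valid modulo lcm(24, 21) = 168: x ≡ 46 (mod 168).
Verify: 46 mod 6 = 4, 46 mod 8 = 6, 46 mod 21 = 4.

x ≡ 46 (mod 168).


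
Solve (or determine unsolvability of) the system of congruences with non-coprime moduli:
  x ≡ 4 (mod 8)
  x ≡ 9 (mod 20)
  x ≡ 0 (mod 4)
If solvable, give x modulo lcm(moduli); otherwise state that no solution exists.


Moduli 8, 20, 4 are not pairwise coprime, so CRT works modulo lcm(m_i) when all pairwise compatibility conditions hold.
Pairwise compatibility: gcd(m_i, m_j) must divide a_i - a_j for every pair.
Merge one congruence at a time:
  Start: x ≡ 4 (mod 8).
  Combine with x ≡ 9 (mod 20): gcd(8, 20) = 4, and 9 - 4 = 5 is NOT divisible by 4.
    ⇒ system is inconsistent (no integer solution).

No solution (the system is inconsistent).
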